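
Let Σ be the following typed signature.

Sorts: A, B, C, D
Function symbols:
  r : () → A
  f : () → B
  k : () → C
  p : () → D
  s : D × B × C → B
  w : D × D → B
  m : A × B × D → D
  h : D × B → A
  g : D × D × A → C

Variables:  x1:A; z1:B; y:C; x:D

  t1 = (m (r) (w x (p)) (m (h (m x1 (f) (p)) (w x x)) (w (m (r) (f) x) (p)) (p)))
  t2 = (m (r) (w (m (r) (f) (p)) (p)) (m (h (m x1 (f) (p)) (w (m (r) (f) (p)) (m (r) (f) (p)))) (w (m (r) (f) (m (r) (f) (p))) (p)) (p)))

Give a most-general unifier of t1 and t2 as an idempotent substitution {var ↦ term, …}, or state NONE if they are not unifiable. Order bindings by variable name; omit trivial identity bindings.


{x ↦ (m (r) (f) (p))}


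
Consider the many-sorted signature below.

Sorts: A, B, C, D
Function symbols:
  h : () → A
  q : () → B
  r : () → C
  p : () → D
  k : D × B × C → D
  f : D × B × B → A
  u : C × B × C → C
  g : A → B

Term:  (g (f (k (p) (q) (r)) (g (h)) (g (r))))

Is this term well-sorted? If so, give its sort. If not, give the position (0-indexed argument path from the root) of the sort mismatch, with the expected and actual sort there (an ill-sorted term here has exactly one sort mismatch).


      (p) : D
      (q) : B
      (r) : C
    (k (p) (q) (r)) : D
      (h) : A
    (g (h)) : B
      (r) : C
    (g (r)) : ✗ arg 0 at [0, 2, 0] has sort C, expected A

ill-sorted at position [0, 2, 0]: expected A, got C


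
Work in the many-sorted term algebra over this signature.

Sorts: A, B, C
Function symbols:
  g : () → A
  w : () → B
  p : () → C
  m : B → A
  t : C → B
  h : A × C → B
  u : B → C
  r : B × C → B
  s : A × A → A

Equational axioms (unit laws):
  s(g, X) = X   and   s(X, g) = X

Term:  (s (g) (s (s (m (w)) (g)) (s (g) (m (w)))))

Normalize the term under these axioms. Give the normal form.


normal form = (s (m (w)) (m (w)))

1. (s (g) (s (s (m (w)) (g)) (s (g) (m (w)))))  →  (s (s (m (w)) (g)) (s (g) (m (w))))
2. (s (s (m (w)) (g)) (s (g) (m (w))))  →  (s (m (w)) (s (g) (m (w))))
3. (s (m (w)) (s (g) (m (w))))  →  (s (m (w)) (m (w)))


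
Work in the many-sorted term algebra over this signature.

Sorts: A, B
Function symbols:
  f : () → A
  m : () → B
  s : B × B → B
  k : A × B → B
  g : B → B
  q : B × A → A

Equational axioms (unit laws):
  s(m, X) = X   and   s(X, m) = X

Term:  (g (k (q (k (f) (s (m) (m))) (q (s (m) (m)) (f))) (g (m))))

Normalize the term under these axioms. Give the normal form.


1. (g (k (q (k (f) (s (m) (m))) (q (s (m) (m)) (f))) (g (m))))  →  (g (k (q (k (f) (m)) (q (s (m) (m)) (f))) (g (m))))
2. (g (k (q (k (f) (m)) (q (s (m) (m)) (f))) (g (m))))  →  (g (k (q (k (f) (m)) (q (m) (f))) (g (m))))

normal form = (g (k (q (k (f) (m)) (q (m) (f))) (g (m))))


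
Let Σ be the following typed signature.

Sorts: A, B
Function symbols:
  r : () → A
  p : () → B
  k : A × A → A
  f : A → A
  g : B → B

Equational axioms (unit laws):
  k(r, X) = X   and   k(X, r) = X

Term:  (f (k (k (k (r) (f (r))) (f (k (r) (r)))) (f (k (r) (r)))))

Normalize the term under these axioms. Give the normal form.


normal form = (f (k (k (f (r)) (f (r))) (f (r))))

1. (f (k (k (k (r) (f (r))) (f (k (r) (r)))) (f (k (r) (r)))))  →  (f (k (k (f (r)) (f (k (r) (r)))) (f (k (r) (r)))))
2. (f (k (k (f (r)) (f (k (r) (r)))) (f (k (r) (r)))))  →  (f (k (k (f (r)) (f (r))) (f (k (r) (r)))))
3. (f (k (k (f (r)) (f (r))) (f (k (r) (r)))))  →  (f (k (k (f (r)) (f (r))) (f (r))))


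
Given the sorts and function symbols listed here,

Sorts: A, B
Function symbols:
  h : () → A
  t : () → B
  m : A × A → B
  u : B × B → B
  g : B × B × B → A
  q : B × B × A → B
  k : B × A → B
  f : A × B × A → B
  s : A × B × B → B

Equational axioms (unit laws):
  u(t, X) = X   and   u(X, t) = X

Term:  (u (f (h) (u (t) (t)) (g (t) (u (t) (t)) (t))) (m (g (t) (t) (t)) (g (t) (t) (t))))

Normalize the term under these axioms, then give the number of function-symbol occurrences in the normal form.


size = 17

1. (u (f (h) (u (t) (t)) (g (t) (u (t) (t)) (t))) (m (g (t) (t) (t)) (g (t) (t) (t))))  →  (u (f (h) (t) (g (t) (u (t) (t)) (t))) (m (g (t) (t) (t)) (g (t) (t) (t))))
2. (u (f (h) (t) (g (t) (u (t) (t)) (t))) (m (g (t) (t) (t)) (g (t) (t) (t))))  →  (u (f (h) (t) (g (t) (t) (t))) (m (g (t) (t) (t)) (g (t) (t) (t))))
normal form: (u (f (h) (t) (g (t) (t) (t))) (m (g (t) (t) (t)) (g (t) (t) (t))))


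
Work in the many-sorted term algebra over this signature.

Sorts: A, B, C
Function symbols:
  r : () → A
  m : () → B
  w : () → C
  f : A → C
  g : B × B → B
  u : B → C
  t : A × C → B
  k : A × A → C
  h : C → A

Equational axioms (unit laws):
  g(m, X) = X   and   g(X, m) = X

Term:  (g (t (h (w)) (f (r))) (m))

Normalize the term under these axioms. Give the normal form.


normal form = (t (h (w)) (f (r)))

1. (g (t (h (w)) (f (r))) (m))  →  (t (h (w)) (f (r)))


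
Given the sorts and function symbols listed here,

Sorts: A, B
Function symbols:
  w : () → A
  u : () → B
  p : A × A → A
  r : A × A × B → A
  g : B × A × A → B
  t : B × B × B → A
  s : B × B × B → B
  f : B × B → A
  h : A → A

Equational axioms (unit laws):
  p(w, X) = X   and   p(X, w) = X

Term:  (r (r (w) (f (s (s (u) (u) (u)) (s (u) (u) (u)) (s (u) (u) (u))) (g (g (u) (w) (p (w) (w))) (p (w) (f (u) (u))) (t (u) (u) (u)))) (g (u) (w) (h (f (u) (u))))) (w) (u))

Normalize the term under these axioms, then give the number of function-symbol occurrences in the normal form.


size = 38

1. (r (r (w) (f (s (s (u) (u) (u)) (s (u) (u) (u)) (s (u) (u) (u))) (g (g (u) (w) (p (w) (w))) (p (w) (f (u) (u))) (t (u) (u) (u)))) (g (u) (w) (h (f (u) (u))))) (w) (u))  →  (r (r (w) (f (s (s (u) (u) (u)) (s (u) (u) (u)) (s (u) (u) (u))) (g (g (u) (w) (w)) (p (w) (f (u) (u))) (t (u) (u) (u)))) (g (u) (w) (h (f (u) (u))))) (w) (u))
2. (r (r (w) (f (s (s (u) (u) (u)) (s (u) (u) (u)) (s (u) (u) (u))) (g (g (u) (w) (w)) (p (w) (f (u) (u))) (t (u) (u) (u)))) (g (u) (w) (h (f (u) (u))))) (w) (u))  →  (r (r (w) (f (s (s (u) (u) (u)) (s (u) (u) (u)) (s (u) (u) (u))) (g (g (u) (w) (w)) (f (u) (u)) (t (u) (u) (u)))) (g (u) (w) (h (f (u) (u))))) (w) (u))
normal form: (r (r (w) (f (s (s (u) (u) (u)) (s (u) (u) (u)) (s (u) (u) (u))) (g (g (u) (w) (w)) (f (u) (u)) (t (u) (u) (u)))) (g (u) (w) (h (f (u) (u))))) (w) (u))


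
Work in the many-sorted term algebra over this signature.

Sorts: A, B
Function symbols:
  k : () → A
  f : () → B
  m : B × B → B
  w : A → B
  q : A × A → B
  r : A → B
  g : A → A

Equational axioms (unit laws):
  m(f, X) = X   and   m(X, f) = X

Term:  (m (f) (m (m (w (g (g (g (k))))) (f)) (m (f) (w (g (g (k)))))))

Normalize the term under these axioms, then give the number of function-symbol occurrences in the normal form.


size = 10

1. (m (f) (m (m (w (g (g (g (k))))) (f)) (m (f) (w (g (g (k)))))))  →  (m (m (w (g (g (g (k))))) (f)) (m (f) (w (g (g (k))))))
2. (m (m (w (g (g (g (k))))) (f)) (m (f) (w (g (g (k))))))  →  (m (w (g (g (g (k))))) (m (f) (w (g (g (k))))))
3. (m (w (g (g (g (k))))) (m (f) (w (g (g (k))))))  →  (m (w (g (g (g (k))))) (w (g (g (k)))))
normal form: (m (w (g (g (g (k))))) (w (g (g (k)))))


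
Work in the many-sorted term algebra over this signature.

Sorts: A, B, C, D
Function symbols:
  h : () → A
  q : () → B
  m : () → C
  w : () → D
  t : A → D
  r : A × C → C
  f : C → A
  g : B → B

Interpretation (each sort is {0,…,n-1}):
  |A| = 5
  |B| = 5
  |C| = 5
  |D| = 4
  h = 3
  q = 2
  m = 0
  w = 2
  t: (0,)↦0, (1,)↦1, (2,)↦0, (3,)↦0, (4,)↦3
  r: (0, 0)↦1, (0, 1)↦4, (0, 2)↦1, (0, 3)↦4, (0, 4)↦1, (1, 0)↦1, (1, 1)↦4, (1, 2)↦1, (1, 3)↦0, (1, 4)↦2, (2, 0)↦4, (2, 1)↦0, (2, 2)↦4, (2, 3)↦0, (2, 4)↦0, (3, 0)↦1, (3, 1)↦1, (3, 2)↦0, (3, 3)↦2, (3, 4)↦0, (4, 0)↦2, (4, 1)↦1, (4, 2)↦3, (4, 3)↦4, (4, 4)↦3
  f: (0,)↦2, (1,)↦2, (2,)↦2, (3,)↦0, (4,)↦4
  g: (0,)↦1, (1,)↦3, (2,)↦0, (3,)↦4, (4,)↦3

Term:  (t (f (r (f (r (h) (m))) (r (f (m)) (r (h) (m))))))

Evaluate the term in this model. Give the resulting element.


value = 3

  h = 3
  m = 0
  (r (h) (m)) = r(3, 0) = 1
  (f (r (h) (m))) = f(1,) = 2
  m = 0
  (f (m)) = f(0,) = 2
  h = 3
  m = 0
  (r (h) (m)) = r(3, 0) = 1
  (r (f (m)) (r (h) (m))) = r(2, 1) = 0
  (r (f (r (h) (m))) (r (f (m)) (r (h) (m)))) = r(2, 0) = 4
  (f (r (f (r (h) (m))) (r (f (m)) (r (h) (m))))) = f(4,) = 4
  (t (f (r (f (r (h) (m))) (r (f (m)) (r (h) (m)))))) = t(4,) = 3


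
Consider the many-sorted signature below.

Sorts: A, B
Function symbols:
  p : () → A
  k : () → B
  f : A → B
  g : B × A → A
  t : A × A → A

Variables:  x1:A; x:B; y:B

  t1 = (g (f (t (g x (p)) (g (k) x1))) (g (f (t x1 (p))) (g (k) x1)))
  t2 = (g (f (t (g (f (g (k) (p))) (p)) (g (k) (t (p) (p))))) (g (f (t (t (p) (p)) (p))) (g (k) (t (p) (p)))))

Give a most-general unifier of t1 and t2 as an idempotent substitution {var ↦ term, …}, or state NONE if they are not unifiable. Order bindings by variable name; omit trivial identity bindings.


{x ↦ (f (g (k) (p))), x1 ↦ (t (p) (p))}


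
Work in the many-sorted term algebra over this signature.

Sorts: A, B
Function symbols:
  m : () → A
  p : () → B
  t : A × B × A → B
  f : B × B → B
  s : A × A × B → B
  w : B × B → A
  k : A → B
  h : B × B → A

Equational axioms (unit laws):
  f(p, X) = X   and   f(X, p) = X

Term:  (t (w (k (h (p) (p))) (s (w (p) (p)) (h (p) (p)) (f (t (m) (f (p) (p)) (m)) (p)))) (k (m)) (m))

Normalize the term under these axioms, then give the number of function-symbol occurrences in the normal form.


1. (t (w (k (h (p) (p))) (s (w (p) (p)) (h (p) (p)) (f (t (m) (f (p) (p)) (m)) (p)))) (k (m)) (m))  →  (t (w (k (h (p) (p))) (s (w (p) (p)) (h (p) (p)) (t (m) (f (p) (p)) (m)))) (k (m)) (m))
2. (t (w (k (h (p) (p))) (s (w (p) (p)) (h (p) (p)) (t (m) (f (p) (p)) (m)))) (k (m)) (m))  →  (t (w (k (h (p) (p))) (s (w (p) (p)) (h (p) (p)) (t (m) (p) (m)))) (k (m)) (m))
normal form: (t (w (k (h (p) (p))) (s (w (p) (p)) (h (p) (p)) (t (m) (p) (m)))) (k (m)) (m))

size = 20


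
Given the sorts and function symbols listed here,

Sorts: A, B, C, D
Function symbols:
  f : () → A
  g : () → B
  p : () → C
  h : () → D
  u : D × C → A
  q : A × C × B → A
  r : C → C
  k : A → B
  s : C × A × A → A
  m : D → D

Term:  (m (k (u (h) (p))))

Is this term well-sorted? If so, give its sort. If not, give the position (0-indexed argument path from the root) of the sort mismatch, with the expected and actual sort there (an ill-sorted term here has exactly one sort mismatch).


      (h) : D
      (p) : C
    (u (h) (p)) : A
  (k (u (h) (p))) : B
(m (k (u (h) (p)))) : ✗ arg 0 at [0] has sort B, expected D

ill-sorted at position [0]: expected D, got B


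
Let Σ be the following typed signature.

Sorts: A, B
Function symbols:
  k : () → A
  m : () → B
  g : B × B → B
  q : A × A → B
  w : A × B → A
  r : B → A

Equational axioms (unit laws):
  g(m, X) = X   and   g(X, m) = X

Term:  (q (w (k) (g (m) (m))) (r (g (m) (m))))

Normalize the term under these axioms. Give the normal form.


normal form = (q (w (k) (m)) (r (m)))

1. (q (w (k) (g (m) (m))) (r (g (m) (m))))  →  (q (w (k) (m)) (r (g (m) (m))))
2. (q (w (k) (m)) (r (g (m) (m))))  →  (q (w (k) (m)) (r (m)))


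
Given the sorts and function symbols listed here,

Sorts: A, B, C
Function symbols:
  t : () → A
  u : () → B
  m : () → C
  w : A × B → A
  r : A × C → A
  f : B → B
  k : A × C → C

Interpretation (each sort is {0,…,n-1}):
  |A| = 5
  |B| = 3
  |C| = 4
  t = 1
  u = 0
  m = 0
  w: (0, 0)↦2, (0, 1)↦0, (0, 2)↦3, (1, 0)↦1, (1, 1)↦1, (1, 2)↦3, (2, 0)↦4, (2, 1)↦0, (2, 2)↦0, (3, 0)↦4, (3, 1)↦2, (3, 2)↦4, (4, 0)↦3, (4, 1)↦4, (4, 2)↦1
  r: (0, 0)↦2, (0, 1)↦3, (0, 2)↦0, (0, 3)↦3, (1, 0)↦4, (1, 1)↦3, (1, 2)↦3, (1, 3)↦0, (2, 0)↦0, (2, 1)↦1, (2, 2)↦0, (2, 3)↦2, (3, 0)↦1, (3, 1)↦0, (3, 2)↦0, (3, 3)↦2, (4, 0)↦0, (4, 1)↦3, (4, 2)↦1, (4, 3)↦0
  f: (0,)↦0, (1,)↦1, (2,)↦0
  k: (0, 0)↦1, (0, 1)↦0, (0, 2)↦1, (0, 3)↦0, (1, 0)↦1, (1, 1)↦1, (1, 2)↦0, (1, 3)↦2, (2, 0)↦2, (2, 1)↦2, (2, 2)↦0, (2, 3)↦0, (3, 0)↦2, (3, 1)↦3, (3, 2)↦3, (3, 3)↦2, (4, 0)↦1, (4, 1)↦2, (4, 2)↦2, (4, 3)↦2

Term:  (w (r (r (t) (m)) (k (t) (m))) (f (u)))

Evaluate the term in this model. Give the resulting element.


value = 4

  t = 1
  m = 0
  (r (t) (m)) = r(1, 0) = 4
  t = 1
  m = 0
  (k (t) (m)) = k(1, 0) = 1
  (r (r (t) (m)) (k (t) (m))) = r(4, 1) = 3
  u = 0
  (f (u)) = f(0,) = 0
  (w (r (r (t) (m)) (k (t) (m))) (f (u))) = w(3, 0) = 4


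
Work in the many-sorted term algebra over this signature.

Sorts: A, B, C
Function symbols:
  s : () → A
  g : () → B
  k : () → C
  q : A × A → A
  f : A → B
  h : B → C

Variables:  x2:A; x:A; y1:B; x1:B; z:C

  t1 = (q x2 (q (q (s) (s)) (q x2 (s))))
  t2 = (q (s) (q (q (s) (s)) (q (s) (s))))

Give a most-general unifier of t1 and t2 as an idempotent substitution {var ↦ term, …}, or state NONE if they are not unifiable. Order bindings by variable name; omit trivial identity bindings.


{x2 ↦ (s)}


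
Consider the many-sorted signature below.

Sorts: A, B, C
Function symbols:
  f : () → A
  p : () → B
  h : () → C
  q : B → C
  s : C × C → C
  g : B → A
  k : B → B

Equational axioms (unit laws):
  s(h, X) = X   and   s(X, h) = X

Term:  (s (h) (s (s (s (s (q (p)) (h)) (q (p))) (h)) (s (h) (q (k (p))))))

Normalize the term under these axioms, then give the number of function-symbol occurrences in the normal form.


size = 9

1. (s (h) (s (s (s (s (q (p)) (h)) (q (p))) (h)) (s (h) (q (k (p))))))  →  (s (s (s (s (q (p)) (h)) (q (p))) (h)) (s (h) (q (k (p)))))
2. (s (s (s (s (q (p)) (h)) (q (p))) (h)) (s (h) (q (k (p)))))  →  (s (s (s (q (p)) (h)) (q (p))) (s (h) (q (k (p)))))
3. (s (s (s (q (p)) (h)) (q (p))) (s (h) (q (k (p)))))  →  (s (s (q (p)) (q (p))) (s (h) (q (k (p)))))
4. (s (s (q (p)) (q (p))) (s (h) (q (k (p)))))  →  (s (s (q (p)) (q (p))) (q (k (p))))
normal form: (s (s (q (p)) (q (p))) (q (k (p))))


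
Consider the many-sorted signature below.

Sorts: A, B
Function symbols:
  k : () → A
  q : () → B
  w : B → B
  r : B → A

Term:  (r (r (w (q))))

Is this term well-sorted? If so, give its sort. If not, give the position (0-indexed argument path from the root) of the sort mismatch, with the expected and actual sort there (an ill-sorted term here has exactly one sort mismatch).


      (q) : B
    (w (q)) : B
  (r (w (q))) : A
(r (r (w (q)))) : ✗ arg 0 at [0] has sort A, expected B

ill-sorted at position [0]: expected B, got A


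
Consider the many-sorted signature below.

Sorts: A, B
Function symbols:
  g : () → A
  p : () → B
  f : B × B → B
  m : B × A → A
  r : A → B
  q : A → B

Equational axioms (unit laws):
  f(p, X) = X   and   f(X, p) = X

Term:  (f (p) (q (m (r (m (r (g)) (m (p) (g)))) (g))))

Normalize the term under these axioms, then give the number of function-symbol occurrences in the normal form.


1. (f (p) (q (m (r (m (r (g)) (m (p) (g)))) (g))))  →  (q (m (r (m (r (g)) (m (p) (g)))) (g)))
normal form: (q (m (r (m (r (g)) (m (p) (g)))) (g)))

size = 10


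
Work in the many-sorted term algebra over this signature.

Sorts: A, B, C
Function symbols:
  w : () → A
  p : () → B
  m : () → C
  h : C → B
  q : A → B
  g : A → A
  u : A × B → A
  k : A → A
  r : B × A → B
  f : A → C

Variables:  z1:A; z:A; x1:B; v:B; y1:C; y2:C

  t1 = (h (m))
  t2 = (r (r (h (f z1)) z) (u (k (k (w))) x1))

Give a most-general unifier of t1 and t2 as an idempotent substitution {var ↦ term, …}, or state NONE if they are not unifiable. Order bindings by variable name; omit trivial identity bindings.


head clash or occurs-check failure — not unifiable

NONE (not unifiable)


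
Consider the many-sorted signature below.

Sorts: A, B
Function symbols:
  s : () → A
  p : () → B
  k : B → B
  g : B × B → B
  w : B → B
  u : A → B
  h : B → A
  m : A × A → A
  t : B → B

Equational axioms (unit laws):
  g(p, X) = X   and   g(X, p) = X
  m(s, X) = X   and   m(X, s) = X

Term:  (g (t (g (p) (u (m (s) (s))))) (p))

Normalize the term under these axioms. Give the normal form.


1. (g (t (g (p) (u (m (s) (s))))) (p))  →  (t (g (p) (u (m (s) (s)))))
2. (t (g (p) (u (m (s) (s)))))  →  (t (u (m (s) (s))))
3. (t (u (m (s) (s))))  →  (t (u (s)))

normal form = (t (u (s)))


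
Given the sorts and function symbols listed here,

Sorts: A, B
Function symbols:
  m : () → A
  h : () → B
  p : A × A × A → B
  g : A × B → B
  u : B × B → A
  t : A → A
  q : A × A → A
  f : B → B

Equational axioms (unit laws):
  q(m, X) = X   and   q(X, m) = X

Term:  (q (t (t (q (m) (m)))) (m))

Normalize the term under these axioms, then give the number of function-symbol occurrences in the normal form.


1. (q (t (t (q (m) (m)))) (m))  →  (t (t (q (m) (m))))
2. (t (t (q (m) (m))))  →  (t (t (m)))
normal form: (t (t (m)))

size = 3


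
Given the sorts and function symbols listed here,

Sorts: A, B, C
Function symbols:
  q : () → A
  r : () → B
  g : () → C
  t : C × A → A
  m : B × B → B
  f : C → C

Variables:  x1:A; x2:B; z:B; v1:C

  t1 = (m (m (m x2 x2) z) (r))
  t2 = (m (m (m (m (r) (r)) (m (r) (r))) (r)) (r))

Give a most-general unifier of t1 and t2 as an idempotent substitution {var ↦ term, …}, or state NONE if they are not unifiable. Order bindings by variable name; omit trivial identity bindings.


{x2 ↦ (m (r) (r)), z ↦ (r)}


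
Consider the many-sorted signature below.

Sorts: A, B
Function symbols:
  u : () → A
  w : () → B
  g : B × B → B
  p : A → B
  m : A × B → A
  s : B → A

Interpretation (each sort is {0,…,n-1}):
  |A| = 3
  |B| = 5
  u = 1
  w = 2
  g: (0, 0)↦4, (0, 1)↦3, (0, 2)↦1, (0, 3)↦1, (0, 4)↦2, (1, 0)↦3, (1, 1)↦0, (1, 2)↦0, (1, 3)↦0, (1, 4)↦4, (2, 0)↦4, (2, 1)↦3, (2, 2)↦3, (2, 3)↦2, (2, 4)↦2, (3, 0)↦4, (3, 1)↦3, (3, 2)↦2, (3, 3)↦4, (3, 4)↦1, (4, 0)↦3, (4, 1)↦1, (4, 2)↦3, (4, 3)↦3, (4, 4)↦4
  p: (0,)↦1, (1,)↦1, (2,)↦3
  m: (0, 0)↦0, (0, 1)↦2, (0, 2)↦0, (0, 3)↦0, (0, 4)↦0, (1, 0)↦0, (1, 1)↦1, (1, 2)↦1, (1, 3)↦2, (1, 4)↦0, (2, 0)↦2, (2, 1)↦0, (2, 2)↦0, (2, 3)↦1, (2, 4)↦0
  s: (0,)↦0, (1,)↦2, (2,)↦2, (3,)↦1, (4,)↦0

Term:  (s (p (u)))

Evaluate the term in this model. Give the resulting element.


  u = 1
  (p (u)) = p(1,) = 1
  (s (p (u))) = s(1,) = 2

value = 2


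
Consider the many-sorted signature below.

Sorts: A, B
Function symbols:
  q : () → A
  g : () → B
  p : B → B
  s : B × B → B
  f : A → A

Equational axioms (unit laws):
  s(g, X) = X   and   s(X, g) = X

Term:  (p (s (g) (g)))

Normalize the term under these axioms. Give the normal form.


1. (p (s (g) (g)))  →  (p (g))

normal form = (p (g))


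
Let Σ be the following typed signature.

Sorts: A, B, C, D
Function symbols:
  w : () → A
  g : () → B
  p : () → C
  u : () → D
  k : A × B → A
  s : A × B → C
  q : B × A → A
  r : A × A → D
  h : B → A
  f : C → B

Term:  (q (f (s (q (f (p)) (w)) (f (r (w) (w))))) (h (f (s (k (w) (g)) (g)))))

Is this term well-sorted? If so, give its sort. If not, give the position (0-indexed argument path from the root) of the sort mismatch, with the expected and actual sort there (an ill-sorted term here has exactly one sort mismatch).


          (p) : C
        (f (p)) : B
        (w) : A
      (q (f (p)) (w)) : A
          (w) : A
          (w) : A
        (r (w) (w)) : D
      (f (r (w) (w))) : ✗ arg 0 at [0, 0, 1, 0] has sort D, expected C
          (w) : A
          (g) : B
        (k (w) (g)) : A
        (g) : B
      (s (k (w) (g)) (g)) : C
    (f (s (k (w) (g)) (g))) : B
  (h (f (s (k (w) (g)) (g)))) : A

ill-sorted at position [0, 0, 1, 0]: expected C, got D


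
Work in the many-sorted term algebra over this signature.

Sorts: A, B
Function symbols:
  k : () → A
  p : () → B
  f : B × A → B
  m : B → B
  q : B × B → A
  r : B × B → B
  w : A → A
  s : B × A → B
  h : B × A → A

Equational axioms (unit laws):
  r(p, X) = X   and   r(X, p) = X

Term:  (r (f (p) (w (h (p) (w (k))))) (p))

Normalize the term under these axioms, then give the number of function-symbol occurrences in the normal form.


1. (r (f (p) (w (h (p) (w (k))))) (p))  →  (f (p) (w (h (p) (w (k)))))
normal form: (f (p) (w (h (p) (w (k)))))

size = 7


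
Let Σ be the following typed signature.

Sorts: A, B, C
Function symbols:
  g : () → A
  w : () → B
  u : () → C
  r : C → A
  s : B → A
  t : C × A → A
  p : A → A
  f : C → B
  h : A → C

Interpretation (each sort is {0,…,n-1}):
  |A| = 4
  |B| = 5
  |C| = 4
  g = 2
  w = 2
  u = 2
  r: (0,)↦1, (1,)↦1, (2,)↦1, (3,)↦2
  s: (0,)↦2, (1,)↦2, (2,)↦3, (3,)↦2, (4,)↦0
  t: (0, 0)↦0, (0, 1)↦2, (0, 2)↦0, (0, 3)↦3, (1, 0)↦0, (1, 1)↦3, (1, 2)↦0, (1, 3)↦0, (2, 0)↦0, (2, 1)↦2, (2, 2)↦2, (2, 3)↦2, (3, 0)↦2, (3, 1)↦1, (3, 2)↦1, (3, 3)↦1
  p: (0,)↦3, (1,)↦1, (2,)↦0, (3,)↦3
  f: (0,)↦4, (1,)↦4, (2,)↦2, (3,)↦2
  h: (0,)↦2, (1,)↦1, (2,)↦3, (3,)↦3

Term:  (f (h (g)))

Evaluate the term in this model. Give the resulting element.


value = 2

  g = 2
  (h (g)) = h(2,) = 3
  (f (h (g))) = f(3,) = 2


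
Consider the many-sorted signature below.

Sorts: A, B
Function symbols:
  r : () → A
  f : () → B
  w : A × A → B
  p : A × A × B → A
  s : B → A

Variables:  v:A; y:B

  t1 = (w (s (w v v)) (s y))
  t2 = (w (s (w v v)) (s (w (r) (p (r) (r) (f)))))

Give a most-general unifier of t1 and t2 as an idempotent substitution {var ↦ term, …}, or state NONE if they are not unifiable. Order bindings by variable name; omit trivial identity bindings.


{y ↦ (w (r) (p (r) (r) (f)))}


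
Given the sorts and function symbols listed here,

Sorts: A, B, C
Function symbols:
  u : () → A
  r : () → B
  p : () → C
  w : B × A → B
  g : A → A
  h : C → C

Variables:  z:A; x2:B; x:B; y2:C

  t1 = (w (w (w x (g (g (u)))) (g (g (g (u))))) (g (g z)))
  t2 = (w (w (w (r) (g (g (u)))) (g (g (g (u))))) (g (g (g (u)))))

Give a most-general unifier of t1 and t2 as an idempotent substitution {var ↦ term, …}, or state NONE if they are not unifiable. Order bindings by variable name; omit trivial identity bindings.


{x ↦ (r), z ↦ (g (u))}


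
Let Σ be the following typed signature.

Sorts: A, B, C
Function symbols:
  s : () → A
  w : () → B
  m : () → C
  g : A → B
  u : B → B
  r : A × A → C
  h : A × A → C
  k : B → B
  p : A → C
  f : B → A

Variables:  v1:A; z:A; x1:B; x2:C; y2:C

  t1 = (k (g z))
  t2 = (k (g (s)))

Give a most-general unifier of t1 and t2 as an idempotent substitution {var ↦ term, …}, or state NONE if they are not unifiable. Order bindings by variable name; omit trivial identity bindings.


{z ↦ (s)}


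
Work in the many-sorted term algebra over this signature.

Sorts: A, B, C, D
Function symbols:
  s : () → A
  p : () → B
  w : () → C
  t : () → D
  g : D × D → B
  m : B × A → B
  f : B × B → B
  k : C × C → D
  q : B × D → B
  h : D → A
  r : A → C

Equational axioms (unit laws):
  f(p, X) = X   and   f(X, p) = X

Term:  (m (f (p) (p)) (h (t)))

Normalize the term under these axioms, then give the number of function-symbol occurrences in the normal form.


size = 4

1. (m (f (p) (p)) (h (t)))  →  (m (p) (h (t)))
normal form: (m (p) (h (t)))


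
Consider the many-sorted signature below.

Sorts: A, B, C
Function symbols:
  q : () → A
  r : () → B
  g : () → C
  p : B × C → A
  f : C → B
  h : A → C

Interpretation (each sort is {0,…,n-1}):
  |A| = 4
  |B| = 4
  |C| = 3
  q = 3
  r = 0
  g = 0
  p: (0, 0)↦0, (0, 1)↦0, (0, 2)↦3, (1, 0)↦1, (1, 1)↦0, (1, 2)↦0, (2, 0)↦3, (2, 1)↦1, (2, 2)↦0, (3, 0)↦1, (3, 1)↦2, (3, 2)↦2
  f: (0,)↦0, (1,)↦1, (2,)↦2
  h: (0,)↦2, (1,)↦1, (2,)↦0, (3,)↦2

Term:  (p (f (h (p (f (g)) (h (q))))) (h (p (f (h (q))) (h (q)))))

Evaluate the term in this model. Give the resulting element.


  g = 0
  (f (g)) = f(0,) = 0
  q = 3
  (h (q)) = h(3,) = 2
  (p (f (g)) (h (q))) = p(0, 2) = 3
  (h (p (f (g)) (h (q)))) = h(3,) = 2
  (f (h (p (f (g)) (h (q))))) = f(2,) = 2
  q = 3
  (h (q)) = h(3,) = 2
  (f (h (q))) = f(2,) = 2
  q = 3
  (h (q)) = h(3,) = 2
  (p (f (h (q))) (h (q))) = p(2, 2) = 0
  (h (p (f (h (q))) (h (q)))) = h(0,) = 2
  (p (f (h (p (f (g)) (h (q))))) (h (p (f (h (q))) (h (q))))) = p(2, 2) = 0

value = 0


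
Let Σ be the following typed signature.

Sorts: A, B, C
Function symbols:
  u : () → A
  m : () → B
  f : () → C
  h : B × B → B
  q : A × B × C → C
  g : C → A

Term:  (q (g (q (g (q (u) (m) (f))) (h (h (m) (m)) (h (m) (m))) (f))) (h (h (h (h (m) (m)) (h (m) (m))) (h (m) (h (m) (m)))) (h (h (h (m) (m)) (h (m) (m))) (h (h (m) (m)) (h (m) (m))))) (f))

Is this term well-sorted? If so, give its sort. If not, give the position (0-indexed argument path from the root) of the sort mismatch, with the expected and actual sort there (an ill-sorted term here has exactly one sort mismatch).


          (u) : A
          (m) : B
          (f) : C
        (q (u) (m) (f)) : C
      (g (q (u) (m) (f))) : A
          (m) : B
          (m) : B
        (h (m) (m)) : B
          (m) : B
          (m) : B
        (h (m) (m)) : B
      (h (h (m) (m)) (h (m) (m))) : B
      (f) : C
    (q (g (q (u) (m) (f))) (h (h (m) (m)) (h (m) (m))) (f)) : C
  (g (q (g (q (u) (m) (f))) (h (h (m) (m)) (h (m) (m))) (f))) : A
          (m) : B
          (m) : B
        (h (m) (m)) : B
          (m) : B
          (m) : B
        (h (m) (m)) : B
      (h (h (m) (m)) (h (m) (m))) : B
        (m) : B
          (m) : B
          (m) : B
        (h (m) (m)) : B
      (h (m) (h (m) (m))) : B
    (h (h (h (m) (m)) (h (m) (m))) (h (m) (h (m) (m)))) : B
          (m) : B
          (m) : B
        (h (m) (m)) : B
          (m) : B
          (m) : B
        (h (m) (m)) : B
      (h (h (m) (m)) (h (m) (m))) : B
          (m) : B
          (m) : B
        (h (m) (m)) : B
          (m) : B
          (m) : B
        (h (m) (m)) : B
      (h (h (m) (m)) (h (m) (m))) : B
    (h (h (h (m) (m)) (h (m) (m))) (h (h (m) (m)) (h (m) (m)))) : B
  (h (h (h (h (m) (m)) (h (m) (m))) (h (m) (h (m) (m)))) (h (h (h (m) (m)) (h (m) (m))) (h (h (m) (m)) (h (m) (m))))) : B
  (f) : C
(q (g (q (g (q (u) (m) (f))) (h (h (m) (m)) (h (m) (m))) (f))) (h (h (h (h (m) (m)) (h (m) (m))) (h (m) (h (m) (m)))) (h (h (h (m) (m)) (h (m) (m))) (h (h (m) (m)) (h (m) (m))))) (f)) : C

well-sorted; sort = C


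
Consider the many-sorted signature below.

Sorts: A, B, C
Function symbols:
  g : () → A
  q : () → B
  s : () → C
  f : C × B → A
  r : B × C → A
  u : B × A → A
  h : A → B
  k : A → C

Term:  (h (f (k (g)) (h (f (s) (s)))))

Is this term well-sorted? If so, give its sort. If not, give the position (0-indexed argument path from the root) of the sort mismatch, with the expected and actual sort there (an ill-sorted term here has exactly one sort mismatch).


ill-sorted at position [0, 1, 0, 1]: expected B, got C

      (g) : A
    (k (g)) : C
        (s) : C
        (s) : C
      (f (s) (s)) : ✗ arg 1 at [0, 1, 0, 1] has sort C, expected B


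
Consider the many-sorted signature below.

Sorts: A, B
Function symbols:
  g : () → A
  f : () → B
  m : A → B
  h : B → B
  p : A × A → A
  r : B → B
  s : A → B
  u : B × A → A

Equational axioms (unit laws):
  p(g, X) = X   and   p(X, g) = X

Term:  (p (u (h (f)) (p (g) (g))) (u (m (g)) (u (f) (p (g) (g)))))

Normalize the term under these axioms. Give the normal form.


normal form = (p (u (h (f)) (g)) (u (m (g)) (u (f) (g))))

1. (p (u (h (f)) (p (g) (g))) (u (m (g)) (u (f) (p (g) (g)))))  →  (p (u (h (f)) (g)) (u (m (g)) (u (f) (p (g) (g)))))
2. (p (u (h (f)) (g)) (u (m (g)) (u (f) (p (g) (g)))))  →  (p (u (h (f)) (g)) (u (m (g)) (u (f) (g))))


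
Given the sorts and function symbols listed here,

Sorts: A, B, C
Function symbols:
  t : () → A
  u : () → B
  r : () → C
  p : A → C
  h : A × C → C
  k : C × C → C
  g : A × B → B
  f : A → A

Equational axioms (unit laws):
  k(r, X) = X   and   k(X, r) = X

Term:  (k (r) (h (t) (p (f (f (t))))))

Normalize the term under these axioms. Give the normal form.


1. (k (r) (h (t) (p (f (f (t))))))  →  (h (t) (p (f (f (t)))))

normal form = (h (t) (p (f (f (t)))))


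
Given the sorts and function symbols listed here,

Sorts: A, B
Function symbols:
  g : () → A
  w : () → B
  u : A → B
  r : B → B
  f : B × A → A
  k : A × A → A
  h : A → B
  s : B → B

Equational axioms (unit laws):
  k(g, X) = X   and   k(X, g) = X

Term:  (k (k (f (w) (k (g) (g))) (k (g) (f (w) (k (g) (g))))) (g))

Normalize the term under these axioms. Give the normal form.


normal form = (k (f (w) (g)) (f (w) (g)))

1. (k (k (f (w) (k (g) (g))) (k (g) (f (w) (k (g) (g))))) (g))  →  (k (f (w) (k (g) (g))) (k (g) (f (w) (k (g) (g)))))
2. (k (f (w) (k (g) (g))) (k (g) (f (w) (k (g) (g)))))  →  (k (f (w) (g)) (k (g) (f (w) (k (g) (g)))))
3. (k (f (w) (g)) (k (g) (f (w) (k (g) (g)))))  →  (k (f (w) (g)) (f (w) (k (g) (g))))
4. (k (f (w) (g)) (f (w) (k (g) (g))))  →  (k (f (w) (g)) (f (w) (g)))


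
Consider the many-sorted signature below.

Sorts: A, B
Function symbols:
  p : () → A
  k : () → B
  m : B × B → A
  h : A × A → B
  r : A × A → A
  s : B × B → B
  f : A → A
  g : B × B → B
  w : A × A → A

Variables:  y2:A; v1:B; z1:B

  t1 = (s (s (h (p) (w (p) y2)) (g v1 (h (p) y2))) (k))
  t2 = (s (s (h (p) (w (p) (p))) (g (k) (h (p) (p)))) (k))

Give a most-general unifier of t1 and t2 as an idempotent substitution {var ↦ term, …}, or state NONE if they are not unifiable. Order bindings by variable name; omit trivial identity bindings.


{v1 ↦ (k), y2 ↦ (p)}


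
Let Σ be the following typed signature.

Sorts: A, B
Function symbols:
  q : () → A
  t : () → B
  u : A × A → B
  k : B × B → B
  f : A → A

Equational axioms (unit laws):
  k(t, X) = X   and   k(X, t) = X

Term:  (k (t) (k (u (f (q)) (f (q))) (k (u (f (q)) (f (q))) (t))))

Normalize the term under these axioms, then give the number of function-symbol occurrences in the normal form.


1. (k (t) (k (u (f (q)) (f (q))) (k (u (f (q)) (f (q))) (t))))  →  (k (u (f (q)) (f (q))) (k (u (f (q)) (f (q))) (t)))
2. (k (u (f (q)) (f (q))) (k (u (f (q)) (f (q))) (t)))  →  (k (u (f (q)) (f (q))) (u (f (q)) (f (q))))
normal form: (k (u (f (q)) (f (q))) (u (f (q)) (f (q))))

size = 11


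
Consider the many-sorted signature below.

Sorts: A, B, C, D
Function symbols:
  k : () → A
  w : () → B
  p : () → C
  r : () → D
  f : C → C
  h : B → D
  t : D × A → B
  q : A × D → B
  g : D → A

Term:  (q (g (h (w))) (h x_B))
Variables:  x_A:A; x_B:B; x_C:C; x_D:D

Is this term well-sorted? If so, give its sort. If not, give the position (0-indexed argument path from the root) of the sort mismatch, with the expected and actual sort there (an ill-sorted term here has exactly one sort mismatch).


well-sorted; sort = B

      (w) : B
    (h (w)) : D
  (g (h (w))) : A
    x_B : B
  (h x_B) : D
(q (g (h (w))) (h x_B)) : B


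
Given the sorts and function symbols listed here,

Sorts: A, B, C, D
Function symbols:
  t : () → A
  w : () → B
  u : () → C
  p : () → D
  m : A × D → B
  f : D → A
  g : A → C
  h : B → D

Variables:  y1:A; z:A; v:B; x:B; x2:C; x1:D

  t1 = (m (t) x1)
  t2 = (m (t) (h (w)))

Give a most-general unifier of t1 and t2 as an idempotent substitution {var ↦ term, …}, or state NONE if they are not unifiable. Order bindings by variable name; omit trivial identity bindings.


{x1 ↦ (h (w))}


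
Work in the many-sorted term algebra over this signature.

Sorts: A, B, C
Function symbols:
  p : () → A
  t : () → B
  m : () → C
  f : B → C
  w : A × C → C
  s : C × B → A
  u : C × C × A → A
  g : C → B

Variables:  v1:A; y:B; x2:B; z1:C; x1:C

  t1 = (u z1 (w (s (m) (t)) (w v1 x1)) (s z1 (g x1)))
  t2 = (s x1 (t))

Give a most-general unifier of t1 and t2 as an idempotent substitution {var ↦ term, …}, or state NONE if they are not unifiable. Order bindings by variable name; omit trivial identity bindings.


NONE (not unifiable)

head clash or occurs-check failure — not unifiable


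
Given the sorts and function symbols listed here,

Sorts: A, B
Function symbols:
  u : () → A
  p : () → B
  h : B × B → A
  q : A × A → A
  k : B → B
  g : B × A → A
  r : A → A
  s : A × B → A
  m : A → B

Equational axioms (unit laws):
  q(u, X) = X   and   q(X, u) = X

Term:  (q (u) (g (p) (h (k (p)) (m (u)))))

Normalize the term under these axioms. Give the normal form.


1. (q (u) (g (p) (h (k (p)) (m (u)))))  →  (g (p) (h (k (p)) (m (u))))

normal form = (g (p) (h (k (p)) (m (u))))


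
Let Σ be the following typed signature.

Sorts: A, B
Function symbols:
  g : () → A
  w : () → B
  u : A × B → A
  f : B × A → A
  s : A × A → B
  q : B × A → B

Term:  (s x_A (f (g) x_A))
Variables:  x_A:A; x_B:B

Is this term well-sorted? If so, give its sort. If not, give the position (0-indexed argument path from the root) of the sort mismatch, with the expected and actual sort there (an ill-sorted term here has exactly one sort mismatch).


ill-sorted at position [1, 0]: expected B, got A

  x_A : A
    (g) : A
    x_A : A
  (f (g) x_A) : ✗ arg 0 at [1, 0] has sort A, expected B


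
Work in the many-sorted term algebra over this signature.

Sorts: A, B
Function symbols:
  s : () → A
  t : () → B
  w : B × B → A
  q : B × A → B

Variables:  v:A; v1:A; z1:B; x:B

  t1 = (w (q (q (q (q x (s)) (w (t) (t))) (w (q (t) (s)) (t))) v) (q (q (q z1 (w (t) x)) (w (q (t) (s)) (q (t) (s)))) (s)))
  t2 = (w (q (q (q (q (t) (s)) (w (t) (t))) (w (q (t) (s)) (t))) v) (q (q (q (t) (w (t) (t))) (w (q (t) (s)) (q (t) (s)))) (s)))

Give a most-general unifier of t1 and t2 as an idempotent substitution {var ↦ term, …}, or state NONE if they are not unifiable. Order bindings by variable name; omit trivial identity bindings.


{x ↦ (t), z1 ↦ (t)}


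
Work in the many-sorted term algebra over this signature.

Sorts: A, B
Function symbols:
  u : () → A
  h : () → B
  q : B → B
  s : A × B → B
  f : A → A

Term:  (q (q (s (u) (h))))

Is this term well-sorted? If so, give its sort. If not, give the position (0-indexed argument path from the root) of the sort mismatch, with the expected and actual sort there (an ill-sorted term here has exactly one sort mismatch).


      (u) : A
      (h) : B
    (s (u) (h)) : B
  (q (s (u) (h))) : B
(q (q (s (u) (h)))) : B

well-sorted; sort = B


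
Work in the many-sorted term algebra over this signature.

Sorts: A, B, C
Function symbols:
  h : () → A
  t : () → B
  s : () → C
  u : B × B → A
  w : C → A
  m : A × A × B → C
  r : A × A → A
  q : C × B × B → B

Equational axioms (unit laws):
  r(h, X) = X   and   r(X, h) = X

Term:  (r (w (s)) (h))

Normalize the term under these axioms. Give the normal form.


normal form = (w (s))

1. (r (w (s)) (h))  →  (w (s))


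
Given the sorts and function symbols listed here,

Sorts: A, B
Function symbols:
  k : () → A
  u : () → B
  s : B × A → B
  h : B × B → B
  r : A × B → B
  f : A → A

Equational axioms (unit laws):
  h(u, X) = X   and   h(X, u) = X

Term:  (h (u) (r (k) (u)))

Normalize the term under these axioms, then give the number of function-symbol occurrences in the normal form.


1. (h (u) (r (k) (u)))  →  (r (k) (u))
normal form: (r (k) (u))

size = 3


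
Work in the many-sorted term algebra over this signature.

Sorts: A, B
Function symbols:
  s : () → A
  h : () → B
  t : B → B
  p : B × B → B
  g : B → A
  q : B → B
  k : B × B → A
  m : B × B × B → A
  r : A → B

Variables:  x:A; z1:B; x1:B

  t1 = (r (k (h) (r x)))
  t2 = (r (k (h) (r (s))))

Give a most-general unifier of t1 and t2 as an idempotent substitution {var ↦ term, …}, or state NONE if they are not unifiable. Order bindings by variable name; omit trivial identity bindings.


{x ↦ (s)}


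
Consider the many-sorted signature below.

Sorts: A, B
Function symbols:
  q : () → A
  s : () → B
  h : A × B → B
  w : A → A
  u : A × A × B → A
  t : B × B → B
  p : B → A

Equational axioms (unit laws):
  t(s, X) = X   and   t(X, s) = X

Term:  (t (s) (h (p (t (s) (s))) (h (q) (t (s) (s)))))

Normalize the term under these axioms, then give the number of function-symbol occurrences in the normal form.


size = 6

1. (t (s) (h (p (t (s) (s))) (h (q) (t (s) (s)))))  →  (h (p (t (s) (s))) (h (q) (t (s) (s))))
2. (h (p (t (s) (s))) (h (q) (t (s) (s))))  →  (h (p (s)) (h (q) (t (s) (s))))
3. (h (p (s)) (h (q) (t (s) (s))))  →  (h (p (s)) (h (q) (s)))
normal form: (h (p (s)) (h (q) (s)))


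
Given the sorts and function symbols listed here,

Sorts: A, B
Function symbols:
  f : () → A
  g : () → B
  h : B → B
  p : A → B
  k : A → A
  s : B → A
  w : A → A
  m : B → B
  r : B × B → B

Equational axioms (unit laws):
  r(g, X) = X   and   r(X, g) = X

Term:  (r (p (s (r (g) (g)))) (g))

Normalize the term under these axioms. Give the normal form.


normal form = (p (s (g)))

1. (r (p (s (r (g) (g)))) (g))  →  (p (s (r (g) (g))))
2. (p (s (r (g) (g))))  →  (p (s (g)))


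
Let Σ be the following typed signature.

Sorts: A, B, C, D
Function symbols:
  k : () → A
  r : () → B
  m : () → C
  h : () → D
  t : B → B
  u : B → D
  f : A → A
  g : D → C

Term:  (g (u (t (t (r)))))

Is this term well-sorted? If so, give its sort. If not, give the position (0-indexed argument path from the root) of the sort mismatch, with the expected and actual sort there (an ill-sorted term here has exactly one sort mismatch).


        (r) : B
      (t (r)) : B
    (t (t (r))) : B
  (u (t (t (r)))) : D
(g (u (t (t (r))))) : C

well-sorted; sort = C


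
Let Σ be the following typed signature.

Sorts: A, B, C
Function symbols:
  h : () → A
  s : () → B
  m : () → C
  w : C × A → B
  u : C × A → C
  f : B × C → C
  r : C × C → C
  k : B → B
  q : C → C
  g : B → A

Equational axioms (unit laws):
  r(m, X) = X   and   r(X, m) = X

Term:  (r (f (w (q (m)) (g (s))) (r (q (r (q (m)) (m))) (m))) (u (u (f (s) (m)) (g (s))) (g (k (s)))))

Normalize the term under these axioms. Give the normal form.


1. (r (f (w (q (m)) (g (s))) (r (q (r (q (m)) (m))) (m))) (u (u (f (s) (m)) (g (s))) (g (k (s)))))  →  (r (f (w (q (m)) (g (s))) (q (r (q (m)) (m)))) (u (u (f (s) (m)) (g (s))) (g (k (s)))))
2. (r (f (w (q (m)) (g (s))) (q (r (q (m)) (m)))) (u (u (f (s) (m)) (g (s))) (g (k (s)))))  →  (r (f (w (q (m)) (g (s))) (q (q (m)))) (u (u (f (s) (m)) (g (s))) (g (k (s)))))

normal form = (r (f (w (q (m)) (g (s))) (q (q (m)))) (u (u (f (s) (m)) (g (s))) (g (k (s)))))


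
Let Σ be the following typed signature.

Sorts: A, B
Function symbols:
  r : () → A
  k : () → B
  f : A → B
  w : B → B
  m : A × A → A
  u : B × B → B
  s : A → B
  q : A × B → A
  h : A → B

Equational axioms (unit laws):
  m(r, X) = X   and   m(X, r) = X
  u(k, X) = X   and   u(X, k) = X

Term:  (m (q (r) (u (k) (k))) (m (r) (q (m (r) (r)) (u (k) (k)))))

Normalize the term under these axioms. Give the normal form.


normal form = (m (q (r) (k)) (q (r) (k)))

1. (m (q (r) (u (k) (k))) (m (r) (q (m (r) (r)) (u (k) (k)))))  →  (m (q (r) (k)) (m (r) (q (m (r) (r)) (u (k) (k)))))
2. (m (q (r) (k)) (m (r) (q (m (r) (r)) (u (k) (k)))))  →  (m (q (r) (k)) (q (m (r) (r)) (u (k) (k))))
3. (m (q (r) (k)) (q (m (r) (r)) (u (k) (k))))  →  (m (q (r) (k)) (q (r) (u (k) (k))))
4. (m (q (r) (k)) (q (r) (u (k) (k))))  →  (m (q (r) (k)) (q (r) (k)))


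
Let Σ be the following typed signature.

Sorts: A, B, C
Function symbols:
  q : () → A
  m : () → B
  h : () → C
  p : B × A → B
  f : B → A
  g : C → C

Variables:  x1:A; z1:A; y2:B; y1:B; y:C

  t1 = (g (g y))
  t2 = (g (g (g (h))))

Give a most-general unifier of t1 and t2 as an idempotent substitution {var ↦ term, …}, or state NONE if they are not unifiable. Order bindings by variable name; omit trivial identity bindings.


{y ↦ (g (h))}
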